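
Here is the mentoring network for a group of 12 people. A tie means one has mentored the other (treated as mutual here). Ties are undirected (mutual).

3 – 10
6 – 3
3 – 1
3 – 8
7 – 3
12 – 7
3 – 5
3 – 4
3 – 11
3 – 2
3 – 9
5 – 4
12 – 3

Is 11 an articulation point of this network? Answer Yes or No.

Even without 11, every remaining node can still reach every other (the residual graph is connected), so 11 is not a cut vertex.

No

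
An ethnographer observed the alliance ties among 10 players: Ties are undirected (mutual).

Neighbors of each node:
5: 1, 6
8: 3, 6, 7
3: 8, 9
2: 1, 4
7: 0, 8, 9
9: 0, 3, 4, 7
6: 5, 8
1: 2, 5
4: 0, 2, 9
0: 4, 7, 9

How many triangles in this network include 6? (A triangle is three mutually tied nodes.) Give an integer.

0

6's neighbors are 5 and 8, but none of them are tied to each other, so no triangle contains 6.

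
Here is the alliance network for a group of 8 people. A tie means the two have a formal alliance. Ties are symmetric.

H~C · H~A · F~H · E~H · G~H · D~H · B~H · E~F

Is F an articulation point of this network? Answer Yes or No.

No

Even without F, every remaining node can still reach every other (the residual graph is connected), so F is not a cut vertex.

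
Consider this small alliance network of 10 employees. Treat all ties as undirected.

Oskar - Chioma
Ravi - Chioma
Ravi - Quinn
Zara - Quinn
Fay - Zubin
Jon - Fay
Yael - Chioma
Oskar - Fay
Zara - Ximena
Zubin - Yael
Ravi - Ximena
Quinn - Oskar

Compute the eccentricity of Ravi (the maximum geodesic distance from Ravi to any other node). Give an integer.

Distances from Ravi: Chioma:1, Fay:3, Jon:4, Oskar:2, Quinn:1, Ximena:1, Yael:2, Zara:2, Zubin:3.
The largest is 4 (to Jon), so the eccentricity of Ravi is 4.

4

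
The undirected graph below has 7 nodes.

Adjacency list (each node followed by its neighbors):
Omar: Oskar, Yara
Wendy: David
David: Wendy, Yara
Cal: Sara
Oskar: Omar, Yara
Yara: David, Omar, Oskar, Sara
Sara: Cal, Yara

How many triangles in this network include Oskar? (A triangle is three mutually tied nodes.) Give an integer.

Oskar's neighbors: Omar and Yara.
Neighbor pairs that are themselves tied: Oskar–Omar–Yara. Each forms one triangle with Oskar, for 1 in total.

1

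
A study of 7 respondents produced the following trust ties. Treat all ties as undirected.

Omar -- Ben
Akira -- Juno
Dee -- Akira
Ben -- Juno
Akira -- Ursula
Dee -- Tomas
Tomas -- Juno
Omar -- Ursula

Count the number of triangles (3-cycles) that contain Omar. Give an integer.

Omar's neighbors are Ben and Ursula, but none of them are tied to each other, so no triangle contains Omar.

0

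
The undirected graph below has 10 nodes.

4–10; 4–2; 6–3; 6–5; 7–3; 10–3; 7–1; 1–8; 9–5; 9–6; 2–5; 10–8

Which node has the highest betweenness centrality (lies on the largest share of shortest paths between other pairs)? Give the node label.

Unnormalized betweenness of each node: 1:1, 2:7/2, 3:29/2, 4:5, 5:9/2, 6:10, 7:4, 8:3, 9:0, 10:23/2.
3 has the largest value, 29/2, making it the main broker — the node through which the most shortest paths run.

3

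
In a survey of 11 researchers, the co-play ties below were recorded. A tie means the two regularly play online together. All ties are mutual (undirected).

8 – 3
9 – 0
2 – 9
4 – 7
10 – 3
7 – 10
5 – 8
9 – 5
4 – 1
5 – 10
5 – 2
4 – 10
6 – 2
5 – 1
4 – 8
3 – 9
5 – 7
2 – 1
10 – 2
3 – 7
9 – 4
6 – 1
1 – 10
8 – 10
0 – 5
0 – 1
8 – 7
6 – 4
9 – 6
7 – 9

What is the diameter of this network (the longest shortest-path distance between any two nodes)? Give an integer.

2

Eccentricity of each node (its greatest distance to any other): 0:2, 1:2, 2:2, 3:2, 4:2, 5:2, 6:2, 7:2, 8:2, 9:2, 10:2.
The maximum eccentricity is 2, realized for instance by the pair 8–2 via 8 – 10 – 2. So the diameter is 2.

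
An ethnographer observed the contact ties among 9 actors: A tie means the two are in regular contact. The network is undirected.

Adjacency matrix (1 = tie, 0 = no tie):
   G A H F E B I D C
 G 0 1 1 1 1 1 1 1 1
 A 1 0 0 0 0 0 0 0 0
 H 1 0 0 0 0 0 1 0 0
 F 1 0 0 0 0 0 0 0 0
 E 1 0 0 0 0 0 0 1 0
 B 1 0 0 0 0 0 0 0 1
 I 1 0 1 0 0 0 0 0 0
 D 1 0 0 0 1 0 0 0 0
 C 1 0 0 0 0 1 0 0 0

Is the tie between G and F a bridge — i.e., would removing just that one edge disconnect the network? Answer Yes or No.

Yes

Without the G–F edge there is no alternate route between G and F, so the network disconnects. It is a bridge.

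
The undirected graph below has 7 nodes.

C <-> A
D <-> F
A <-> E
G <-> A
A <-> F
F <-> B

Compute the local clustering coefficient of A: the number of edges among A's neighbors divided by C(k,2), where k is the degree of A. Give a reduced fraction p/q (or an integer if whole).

0

A's neighbors: C, E, F, and G (k = 4).
Possible neighbor pairs: C(4,2) = 6. Edges among them: none → e = 0.
Clustering(A) = 0/6 = 0.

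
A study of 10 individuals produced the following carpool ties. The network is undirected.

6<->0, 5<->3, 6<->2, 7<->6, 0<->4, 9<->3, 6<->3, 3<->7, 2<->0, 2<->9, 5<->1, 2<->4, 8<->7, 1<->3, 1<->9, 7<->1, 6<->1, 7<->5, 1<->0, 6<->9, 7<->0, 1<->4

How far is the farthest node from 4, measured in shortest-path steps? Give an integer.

3

Distances from 4: 0:1, 1:1, 2:1, 3:2, 5:2, 6:2, 7:2, 8:3, 9:2.
The largest is 3 (to 8), so the eccentricity of 4 is 3.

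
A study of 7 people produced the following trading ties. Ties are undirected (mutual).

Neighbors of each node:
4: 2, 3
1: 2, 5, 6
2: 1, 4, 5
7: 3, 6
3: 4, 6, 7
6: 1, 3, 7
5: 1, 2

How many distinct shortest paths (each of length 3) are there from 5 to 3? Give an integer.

2

The shortest distance is 3. The length-3 paths are: 5–2–4–3; 5–1–6–3.
That gives 2 distinct shortest paths.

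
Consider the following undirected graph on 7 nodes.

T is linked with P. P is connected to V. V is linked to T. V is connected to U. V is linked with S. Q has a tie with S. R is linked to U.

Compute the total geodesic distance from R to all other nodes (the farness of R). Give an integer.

16

Distances from R: P:3, Q:4, S:3, T:3, U:1, V:2.
Sum = 3 + 4 + 3 + 3 + 1 + 2 = 16.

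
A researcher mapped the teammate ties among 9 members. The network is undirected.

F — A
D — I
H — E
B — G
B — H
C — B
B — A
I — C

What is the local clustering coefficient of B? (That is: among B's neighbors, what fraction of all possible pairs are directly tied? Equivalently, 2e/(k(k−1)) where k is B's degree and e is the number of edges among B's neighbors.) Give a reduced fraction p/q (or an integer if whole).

B's neighbors: A, C, G, and H (k = 4).
Possible neighbor pairs: C(4,2) = 6. Edges among them: none → e = 0.
Clustering(B) = 0/6 = 0.

0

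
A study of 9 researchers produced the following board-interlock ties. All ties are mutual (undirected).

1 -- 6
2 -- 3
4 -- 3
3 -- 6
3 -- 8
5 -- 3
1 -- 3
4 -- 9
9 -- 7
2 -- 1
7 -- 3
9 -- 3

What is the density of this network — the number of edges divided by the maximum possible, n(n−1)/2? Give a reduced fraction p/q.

1/3

There are 12 edges and 9 nodes, so the maximum possible is C(9,2) = 36.
Density = 12/36 = 1/3.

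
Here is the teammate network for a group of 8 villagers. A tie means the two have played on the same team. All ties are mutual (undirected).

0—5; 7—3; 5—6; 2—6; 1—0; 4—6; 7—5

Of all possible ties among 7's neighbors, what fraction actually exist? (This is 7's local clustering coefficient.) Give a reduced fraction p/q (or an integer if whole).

7's neighbors: 3 and 5 (k = 2).
Possible neighbor pairs: C(2,2) = 1. Edges among them: none → e = 0.
Clustering(7) = 0/1.

0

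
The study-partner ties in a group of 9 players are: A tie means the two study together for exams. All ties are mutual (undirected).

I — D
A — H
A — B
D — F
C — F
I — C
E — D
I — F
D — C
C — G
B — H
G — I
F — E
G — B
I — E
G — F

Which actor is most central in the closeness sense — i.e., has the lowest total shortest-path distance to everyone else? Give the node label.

Farness (sum of distances to all others) for each node — A:21, B:15, C:14, D:17, E:18, F:13, G:12, H:21, I:13.
The smallest farness is 12, for G, so G has the highest closeness.

G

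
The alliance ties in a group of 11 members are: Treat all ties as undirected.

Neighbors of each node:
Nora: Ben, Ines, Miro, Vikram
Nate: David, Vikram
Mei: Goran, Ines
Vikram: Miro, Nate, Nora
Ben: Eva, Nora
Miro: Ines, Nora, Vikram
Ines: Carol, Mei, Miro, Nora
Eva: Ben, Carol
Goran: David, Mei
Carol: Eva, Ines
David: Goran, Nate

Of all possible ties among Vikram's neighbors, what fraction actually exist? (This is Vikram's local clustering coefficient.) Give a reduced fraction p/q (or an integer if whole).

1/3

Vikram's neighbors: Miro, Nate, and Nora (k = 3).
Possible neighbor pairs: C(3,2) = 3. Edges among them: Miro–Nora → e = 1.
Clustering(Vikram) = 1/3.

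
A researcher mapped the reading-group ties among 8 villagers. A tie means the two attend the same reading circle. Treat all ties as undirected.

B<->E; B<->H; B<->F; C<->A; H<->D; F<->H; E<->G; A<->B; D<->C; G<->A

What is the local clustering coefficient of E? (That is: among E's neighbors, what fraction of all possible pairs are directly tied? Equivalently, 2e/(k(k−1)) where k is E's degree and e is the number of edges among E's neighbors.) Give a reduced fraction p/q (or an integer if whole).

E's neighbors: B and G (k = 2).
Possible neighbor pairs: C(2,2) = 1. Edges among them: none → e = 0.
Clustering(E) = 0/1.

0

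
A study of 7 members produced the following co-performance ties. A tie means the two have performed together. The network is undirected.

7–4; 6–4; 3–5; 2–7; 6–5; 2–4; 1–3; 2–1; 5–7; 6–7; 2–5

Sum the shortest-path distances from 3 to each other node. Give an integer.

Distances from 3: 1:1, 2:2, 4:3, 5:1, 6:2, 7:2.
Sum = 1 + 2 + 3 + 1 + 2 + 2 = 11.

11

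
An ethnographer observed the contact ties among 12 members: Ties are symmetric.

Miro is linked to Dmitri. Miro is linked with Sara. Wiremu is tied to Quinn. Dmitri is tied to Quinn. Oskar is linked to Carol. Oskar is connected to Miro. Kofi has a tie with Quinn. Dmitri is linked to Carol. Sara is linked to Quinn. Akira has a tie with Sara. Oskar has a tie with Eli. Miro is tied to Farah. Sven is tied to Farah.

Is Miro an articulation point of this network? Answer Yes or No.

Yes

Removing Miro leaves {Akira, Carol, Dmitri, Eli, Kofi, Oskar, Quinn, Sara, and Wiremu} with no path to {Farah and Sven}, so the network splits into 2 components. Miro is a cut vertex.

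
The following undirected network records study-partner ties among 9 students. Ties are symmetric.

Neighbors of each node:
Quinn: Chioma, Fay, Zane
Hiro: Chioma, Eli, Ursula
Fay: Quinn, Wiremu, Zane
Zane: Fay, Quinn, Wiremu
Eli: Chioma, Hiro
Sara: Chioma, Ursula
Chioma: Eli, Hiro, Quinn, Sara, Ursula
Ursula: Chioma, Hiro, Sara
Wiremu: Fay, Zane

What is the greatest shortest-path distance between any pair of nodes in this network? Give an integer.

Eccentricity of each node (its greatest distance to any other): Chioma:3, Eli:4, Fay:3, Hiro:4, Quinn:2, Sara:4, Ursula:4, Wiremu:4, Zane:3.
The maximum eccentricity is 4, realized for instance by the pair Eli–Wiremu via Eli – Chioma – Quinn – Zane – Wiremu. So the diameter is 4.

4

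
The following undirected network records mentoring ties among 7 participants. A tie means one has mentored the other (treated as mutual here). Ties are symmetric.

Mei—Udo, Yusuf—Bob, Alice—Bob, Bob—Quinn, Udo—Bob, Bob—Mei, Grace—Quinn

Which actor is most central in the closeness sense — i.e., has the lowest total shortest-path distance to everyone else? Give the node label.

Farness (sum of distances to all others) for each node — Alice:12, Bob:7, Grace:15, Mei:11, Quinn:10, Udo:11, Yusuf:12.
The smallest farness is 7, for Bob, so Bob has the highest closeness.

Bob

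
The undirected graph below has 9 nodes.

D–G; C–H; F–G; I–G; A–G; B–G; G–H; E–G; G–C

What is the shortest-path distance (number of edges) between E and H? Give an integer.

One shortest route is E – G – H, which uses 2 edges, and E and H are not directly tied, so nothing shorter exists. So d(E,H) = 2.

2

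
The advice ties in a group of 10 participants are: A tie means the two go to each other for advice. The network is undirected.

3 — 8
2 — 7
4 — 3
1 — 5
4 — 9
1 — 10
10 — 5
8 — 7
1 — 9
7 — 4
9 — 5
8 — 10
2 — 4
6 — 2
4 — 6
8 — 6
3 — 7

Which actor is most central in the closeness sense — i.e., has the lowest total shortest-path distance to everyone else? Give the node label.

Farness (sum of distances to all others) for each node — 1:19, 2:18, 3:17, 4:14, 5:19, 6:17, 7:16, 8:15, 9:16, 10:17.
The smallest farness is 14, for 4, so 4 has the highest closeness.

4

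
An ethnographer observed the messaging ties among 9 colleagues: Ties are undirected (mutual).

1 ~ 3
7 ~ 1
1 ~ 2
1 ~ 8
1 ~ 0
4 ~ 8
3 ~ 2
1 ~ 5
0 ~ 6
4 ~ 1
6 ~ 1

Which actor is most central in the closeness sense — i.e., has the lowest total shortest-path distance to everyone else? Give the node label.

Farness (sum of distances to all others) for each node — 0:14, 1:8, 2:14, 3:14, 4:14, 5:15, 6:14, 7:15, 8:14.
The smallest farness is 8, for 1, so 1 has the highest closeness.

1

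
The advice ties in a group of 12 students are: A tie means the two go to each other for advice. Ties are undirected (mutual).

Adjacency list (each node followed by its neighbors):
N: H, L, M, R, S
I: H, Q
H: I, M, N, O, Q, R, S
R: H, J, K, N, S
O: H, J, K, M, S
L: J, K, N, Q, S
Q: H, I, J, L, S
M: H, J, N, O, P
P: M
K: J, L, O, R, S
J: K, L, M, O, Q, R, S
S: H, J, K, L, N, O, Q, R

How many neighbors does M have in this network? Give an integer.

5

M is directly tied to H, J, N, O, and P. That is 5 neighbors, so the degree of M is 5.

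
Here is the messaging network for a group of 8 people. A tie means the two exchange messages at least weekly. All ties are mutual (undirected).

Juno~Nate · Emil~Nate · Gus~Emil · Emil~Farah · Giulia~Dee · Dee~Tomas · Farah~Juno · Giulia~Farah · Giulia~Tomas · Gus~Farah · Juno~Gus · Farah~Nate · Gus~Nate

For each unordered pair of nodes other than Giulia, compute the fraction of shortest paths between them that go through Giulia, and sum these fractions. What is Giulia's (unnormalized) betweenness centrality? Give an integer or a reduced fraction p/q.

Pairs whose geodesics pass through Giulia — Tomas–Emil: 1; Tomas–Juno: 1; Tomas–Gus: 1; Tomas–Nate: 1; Tomas–Farah: 1; Dee–Emil: 1; Dee–Juno: 1; Dee–Gus: 1; Dee–Nate: 1; Dee–Farah: 1.
All other pairs contribute 0.
Summing the contributions gives betweenness(Giulia) = 10.

10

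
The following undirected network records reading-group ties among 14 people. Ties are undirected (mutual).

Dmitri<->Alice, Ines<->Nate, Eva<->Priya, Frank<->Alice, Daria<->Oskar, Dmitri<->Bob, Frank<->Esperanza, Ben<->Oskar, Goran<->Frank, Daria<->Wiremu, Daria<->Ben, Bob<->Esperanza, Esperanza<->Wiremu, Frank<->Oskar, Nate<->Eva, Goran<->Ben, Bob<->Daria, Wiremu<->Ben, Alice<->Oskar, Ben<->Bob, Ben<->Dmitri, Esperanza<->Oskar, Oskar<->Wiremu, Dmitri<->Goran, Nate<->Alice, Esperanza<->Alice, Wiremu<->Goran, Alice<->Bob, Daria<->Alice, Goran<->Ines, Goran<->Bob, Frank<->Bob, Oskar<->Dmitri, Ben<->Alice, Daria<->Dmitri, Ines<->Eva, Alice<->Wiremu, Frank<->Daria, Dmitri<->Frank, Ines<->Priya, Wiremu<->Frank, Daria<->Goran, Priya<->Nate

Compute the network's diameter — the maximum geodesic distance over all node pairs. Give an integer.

Eccentricity of each node (its greatest distance to any other): Alice:2, Ben:3, Bob:3, Daria:3, Dmitri:3, Esperanza:3, Eva:3, Frank:3, Goran:2, Ines:3, Nate:2, Oskar:3, Priya:3, Wiremu:3.
The maximum eccentricity is 3, realized for instance by the pair Priya–Esperanza via Priya – Nate – Alice – Esperanza. So the diameter is 3.

3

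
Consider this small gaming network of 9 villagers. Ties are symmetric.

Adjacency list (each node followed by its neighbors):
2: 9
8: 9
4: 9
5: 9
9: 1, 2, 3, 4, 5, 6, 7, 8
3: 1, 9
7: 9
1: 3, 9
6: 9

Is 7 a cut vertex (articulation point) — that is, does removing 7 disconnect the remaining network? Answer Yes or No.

No

Even without 7, every remaining node can still reach every other (the residual graph is connected), so 7 is not a cut vertex.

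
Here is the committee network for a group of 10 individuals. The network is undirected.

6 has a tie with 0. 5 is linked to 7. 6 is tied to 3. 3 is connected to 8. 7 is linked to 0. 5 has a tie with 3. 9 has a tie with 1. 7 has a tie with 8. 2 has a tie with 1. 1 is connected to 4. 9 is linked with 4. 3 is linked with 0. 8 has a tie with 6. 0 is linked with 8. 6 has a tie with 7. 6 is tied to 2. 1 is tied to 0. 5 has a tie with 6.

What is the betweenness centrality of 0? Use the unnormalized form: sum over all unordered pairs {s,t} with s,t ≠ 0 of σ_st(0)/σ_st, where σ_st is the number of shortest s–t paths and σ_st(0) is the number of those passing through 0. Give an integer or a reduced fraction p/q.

Pairs whose geodesics pass through 0 — 1–3: 1; 1–7: 1; 1–8: 1; 1–5: 3/4; 1–6: 1/2; 9–3: 1; 9–7: 1; 9–8: 1; 9–5: 3/4; 9–6: 1/2; 4–3: 1; 4–7: 1; 4–8: 1; 4–5: 3/4 … (+2 more pairs).
All other pairs contribute 0.
Summing the contributions gives betweenness(0) = 13.

13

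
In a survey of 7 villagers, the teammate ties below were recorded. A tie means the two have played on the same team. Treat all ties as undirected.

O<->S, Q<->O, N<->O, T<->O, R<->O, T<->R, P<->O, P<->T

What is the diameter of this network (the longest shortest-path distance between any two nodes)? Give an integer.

Eccentricity of each node (its greatest distance to any other): N:2, O:1, P:2, Q:2, R:2, S:2, T:2.
The maximum eccentricity is 2, realized for instance by the pair S–N via S – O – N. So the diameter is 2.

2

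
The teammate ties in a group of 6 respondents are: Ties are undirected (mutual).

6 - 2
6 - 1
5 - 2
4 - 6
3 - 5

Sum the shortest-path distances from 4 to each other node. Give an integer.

12

Distances from 4: 1:2, 2:2, 3:4, 5:3, 6:1.
Sum = 2 + 2 + 4 + 3 + 1 = 12.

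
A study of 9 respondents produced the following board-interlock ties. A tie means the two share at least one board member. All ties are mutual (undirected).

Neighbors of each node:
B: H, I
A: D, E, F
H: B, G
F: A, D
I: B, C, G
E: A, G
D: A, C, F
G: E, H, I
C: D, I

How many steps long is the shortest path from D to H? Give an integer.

4

One shortest route is D – C – I – B – H, which uses 4 edges, and at distance 3 from D we only reach {B, G}, which does not include H. So d(D,H) = 4.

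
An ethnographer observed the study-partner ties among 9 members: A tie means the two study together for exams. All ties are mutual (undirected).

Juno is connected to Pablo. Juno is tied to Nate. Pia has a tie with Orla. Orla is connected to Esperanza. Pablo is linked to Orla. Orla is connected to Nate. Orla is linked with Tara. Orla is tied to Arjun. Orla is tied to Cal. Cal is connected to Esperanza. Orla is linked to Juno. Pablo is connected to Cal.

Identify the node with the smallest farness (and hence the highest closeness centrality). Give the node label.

Farness (sum of distances to all others) for each node — Arjun:15, Cal:13, Esperanza:14, Juno:13, Nate:14, Orla:8, Pablo:13, Pia:15, Tara:15.
The smallest farness is 8, for Orla, so Orla has the highest closeness.

Orla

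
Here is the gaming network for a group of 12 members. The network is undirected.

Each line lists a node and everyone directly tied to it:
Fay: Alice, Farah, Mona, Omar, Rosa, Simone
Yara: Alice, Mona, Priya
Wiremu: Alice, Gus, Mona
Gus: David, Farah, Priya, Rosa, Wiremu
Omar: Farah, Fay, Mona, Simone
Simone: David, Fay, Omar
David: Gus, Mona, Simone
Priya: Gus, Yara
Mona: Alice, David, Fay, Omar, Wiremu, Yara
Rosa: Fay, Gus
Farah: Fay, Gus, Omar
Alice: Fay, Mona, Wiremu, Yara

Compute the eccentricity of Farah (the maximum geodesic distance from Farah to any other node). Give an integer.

Distances from Farah: Alice:2, David:2, Fay:1, Gus:1, Mona:2, Omar:1, Priya:2, Rosa:2, Simone:2, Wiremu:2, Yara:3.
The largest is 3 (to Yara), so the eccentricity of Farah is 3.

3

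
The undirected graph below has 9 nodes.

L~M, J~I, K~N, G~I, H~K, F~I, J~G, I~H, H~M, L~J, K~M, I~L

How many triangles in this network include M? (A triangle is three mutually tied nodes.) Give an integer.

1

M's neighbors: H, K, and L.
Neighbor pairs that are themselves tied: M–H–K. Each forms one triangle with M, for 1 in total.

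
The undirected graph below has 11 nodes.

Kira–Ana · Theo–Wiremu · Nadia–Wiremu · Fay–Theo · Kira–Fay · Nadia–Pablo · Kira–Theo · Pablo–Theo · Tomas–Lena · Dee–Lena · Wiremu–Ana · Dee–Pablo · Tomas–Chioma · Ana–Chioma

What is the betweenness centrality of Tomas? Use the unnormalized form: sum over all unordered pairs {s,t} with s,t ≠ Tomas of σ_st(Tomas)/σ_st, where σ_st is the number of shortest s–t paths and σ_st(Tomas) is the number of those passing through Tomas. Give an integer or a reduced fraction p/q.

Pairs whose geodesics pass through Tomas — Kira–Lena: 1/2; Wiremu–Lena: 1/3; Pablo–Chioma: 1/4; Dee–Chioma: 1; Dee–Ana: 1/4; Lena–Chioma: 1; Lena–Ana: 1.
All other pairs contribute 0.
Summing the contributions gives betweenness(Tomas) = 13/3.

13/3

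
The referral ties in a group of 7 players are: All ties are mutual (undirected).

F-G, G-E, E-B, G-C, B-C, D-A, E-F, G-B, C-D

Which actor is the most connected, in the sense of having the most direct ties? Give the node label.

Degrees — A:1, B:3, C:3, D:2, E:3, F:2, G:4.
The maximum is 4, attained only by G.

G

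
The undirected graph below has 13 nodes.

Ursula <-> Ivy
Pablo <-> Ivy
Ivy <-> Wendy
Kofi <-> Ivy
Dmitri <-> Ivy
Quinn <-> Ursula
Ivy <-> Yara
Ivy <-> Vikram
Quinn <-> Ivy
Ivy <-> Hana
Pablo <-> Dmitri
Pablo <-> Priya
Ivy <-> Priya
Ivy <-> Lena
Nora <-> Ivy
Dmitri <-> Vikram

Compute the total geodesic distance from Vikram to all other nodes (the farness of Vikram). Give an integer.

Distances from Vikram: Dmitri:1, Hana:2, Ivy:1, Kofi:2, Lena:2, Nora:2, Pablo:2, Priya:2, Quinn:2, Ursula:2, Wendy:2, Yara:2.
Sum = 1 + 2 + 1 + 2 + 2 + 2 + 2 + 2 + 2 + 2 + 2 + 2 = 22.

22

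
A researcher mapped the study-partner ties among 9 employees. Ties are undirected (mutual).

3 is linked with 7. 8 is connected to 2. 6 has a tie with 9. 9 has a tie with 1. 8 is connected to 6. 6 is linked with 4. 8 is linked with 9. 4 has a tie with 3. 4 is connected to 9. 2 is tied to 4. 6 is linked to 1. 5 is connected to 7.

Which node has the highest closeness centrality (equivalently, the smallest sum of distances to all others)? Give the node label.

4

Farness (sum of distances to all others) for each node — 1:21, 2:18, 3:16, 4:13, 5:28, 6:15, 7:21, 8:19, 9:15.
The smallest farness is 13, for 4, so 4 has the highest closeness.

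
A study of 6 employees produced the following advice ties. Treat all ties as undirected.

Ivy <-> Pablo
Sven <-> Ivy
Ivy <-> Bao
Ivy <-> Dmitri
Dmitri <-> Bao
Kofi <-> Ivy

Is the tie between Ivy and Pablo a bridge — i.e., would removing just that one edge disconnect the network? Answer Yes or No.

Without the Ivy–Pablo edge there is no alternate route between Ivy and Pablo, so the network disconnects. It is a bridge.

Yes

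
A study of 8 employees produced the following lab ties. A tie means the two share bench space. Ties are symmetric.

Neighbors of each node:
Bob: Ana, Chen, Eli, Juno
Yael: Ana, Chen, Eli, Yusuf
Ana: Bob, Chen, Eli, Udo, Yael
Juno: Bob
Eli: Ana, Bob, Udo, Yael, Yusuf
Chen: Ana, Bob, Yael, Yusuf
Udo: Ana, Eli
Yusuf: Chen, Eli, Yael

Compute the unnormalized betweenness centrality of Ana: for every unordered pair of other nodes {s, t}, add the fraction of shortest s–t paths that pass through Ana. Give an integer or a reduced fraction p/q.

41/12

Pairs whose geodesics pass through Ana — Udo–Bob: 1/2; Udo–Yael: 1/2; Udo–Juno: 1/2; Udo–Chen: 1; Bob–Yael: 1/3; Eli–Chen: 1/4; Yael–Juno: 1/3.
All other pairs contribute 0.
Summing the contributions gives betweenness(Ana) = 41/12.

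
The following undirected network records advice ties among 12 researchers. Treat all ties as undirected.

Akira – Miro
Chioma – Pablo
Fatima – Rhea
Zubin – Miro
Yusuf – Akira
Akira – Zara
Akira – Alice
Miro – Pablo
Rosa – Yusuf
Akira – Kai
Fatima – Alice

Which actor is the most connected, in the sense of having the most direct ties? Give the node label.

Degrees — Akira:5, Alice:2, Chioma:1, Fatima:2, Kai:1, Miro:3, Pablo:2, Rhea:1, Rosa:1, Yusuf:2, Zara:1, Zubin:1.
The maximum is 5, attained only by Akira.

Akira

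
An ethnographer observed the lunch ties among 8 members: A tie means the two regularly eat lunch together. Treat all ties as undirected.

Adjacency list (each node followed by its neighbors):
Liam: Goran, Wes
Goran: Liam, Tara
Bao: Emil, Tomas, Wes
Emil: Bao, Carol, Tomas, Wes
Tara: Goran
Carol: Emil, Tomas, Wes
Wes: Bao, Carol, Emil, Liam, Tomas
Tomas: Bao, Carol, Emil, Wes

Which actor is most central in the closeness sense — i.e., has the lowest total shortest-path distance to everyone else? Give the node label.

Farness (sum of distances to all others) for each node — Bao:14, Carol:14, Emil:13, Goran:16, Liam:12, Tara:22, Tomas:13, Wes:10.
The smallest farness is 10, for Wes, so Wes has the highest closeness.

Wes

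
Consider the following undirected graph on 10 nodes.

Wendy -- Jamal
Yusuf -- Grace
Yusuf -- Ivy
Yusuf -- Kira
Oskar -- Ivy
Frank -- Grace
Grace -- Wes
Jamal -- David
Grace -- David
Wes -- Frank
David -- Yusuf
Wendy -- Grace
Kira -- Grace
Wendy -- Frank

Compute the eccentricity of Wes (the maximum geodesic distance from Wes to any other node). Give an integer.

4

Distances from Wes: David:2, Frank:1, Grace:1, Ivy:3, Jamal:3, Kira:2, Oskar:4, Wendy:2, Yusuf:2.
The largest is 4 (to Oskar), so the eccentricity of Wes is 4.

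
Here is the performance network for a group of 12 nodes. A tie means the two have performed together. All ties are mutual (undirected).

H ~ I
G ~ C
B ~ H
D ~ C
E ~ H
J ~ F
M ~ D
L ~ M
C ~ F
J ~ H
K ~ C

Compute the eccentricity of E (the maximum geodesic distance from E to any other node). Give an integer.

7

Distances from E: B:2, C:4, D:5, F:3, G:5, H:1, I:2, J:2, K:5, L:7, M:6.
The largest is 7 (to L), so the eccentricity of E is 7.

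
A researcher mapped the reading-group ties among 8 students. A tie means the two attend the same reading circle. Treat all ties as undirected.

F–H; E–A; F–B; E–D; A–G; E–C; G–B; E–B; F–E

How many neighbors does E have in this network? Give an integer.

5

E is directly tied to A, B, C, D, and F. That is 5 neighbors, so the degree of E is 5.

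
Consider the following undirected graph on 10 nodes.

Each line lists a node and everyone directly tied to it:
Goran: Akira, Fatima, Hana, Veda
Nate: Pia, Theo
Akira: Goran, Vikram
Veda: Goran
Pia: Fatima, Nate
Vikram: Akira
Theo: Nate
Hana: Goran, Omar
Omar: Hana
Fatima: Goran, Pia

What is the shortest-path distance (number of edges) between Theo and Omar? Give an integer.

6

One shortest route is Theo – Nate – Pia – Fatima – Goran – Hana – Omar, which uses 6 edges, and at distance 5 from Theo we only reach {Akira, Hana, Veda}, which does not include Omar. So d(Theo,Omar) = 6.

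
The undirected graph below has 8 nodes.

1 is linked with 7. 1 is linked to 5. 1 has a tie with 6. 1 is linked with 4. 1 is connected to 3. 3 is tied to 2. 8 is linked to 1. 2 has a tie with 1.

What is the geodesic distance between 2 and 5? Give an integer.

2

One shortest route is 2 – 1 – 5, which uses 2 edges, and 2 and 5 are not directly tied, so nothing shorter exists. So d(2,5) = 2.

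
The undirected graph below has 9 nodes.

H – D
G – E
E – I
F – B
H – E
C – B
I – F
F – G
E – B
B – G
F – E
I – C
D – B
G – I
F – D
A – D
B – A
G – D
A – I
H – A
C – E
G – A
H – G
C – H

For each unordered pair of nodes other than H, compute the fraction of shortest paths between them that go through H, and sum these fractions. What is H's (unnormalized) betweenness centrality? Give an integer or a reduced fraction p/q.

Pairs whose geodesics pass through H — E–A: 1/4; E–D: 1/4; G–C: 1/4; A–C: 1/3; D–C: 1/2.
All other pairs contribute 0.
Summing the contributions gives betweenness(H) = 19/12.

19/12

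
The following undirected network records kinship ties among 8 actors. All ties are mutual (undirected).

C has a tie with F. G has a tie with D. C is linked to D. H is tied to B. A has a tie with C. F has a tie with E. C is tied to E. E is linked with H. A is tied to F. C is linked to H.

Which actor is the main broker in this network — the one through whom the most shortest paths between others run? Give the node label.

Unnormalized betweenness of each node: A:0, B:0, C:27/2, D:6, E:1, F:1/2, G:0, H:6.
C has the largest value, 27/2, making it the main broker — the node through which the most shortest paths run.

C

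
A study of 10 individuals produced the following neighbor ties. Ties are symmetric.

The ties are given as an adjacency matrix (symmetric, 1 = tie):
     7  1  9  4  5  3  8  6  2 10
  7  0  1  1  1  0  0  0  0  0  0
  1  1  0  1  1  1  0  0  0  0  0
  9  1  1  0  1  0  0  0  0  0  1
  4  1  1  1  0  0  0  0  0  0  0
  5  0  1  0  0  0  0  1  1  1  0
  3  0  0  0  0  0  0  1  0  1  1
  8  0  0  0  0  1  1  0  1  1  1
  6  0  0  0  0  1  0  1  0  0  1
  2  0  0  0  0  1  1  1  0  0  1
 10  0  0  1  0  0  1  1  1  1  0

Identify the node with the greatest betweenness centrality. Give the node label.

10

Unnormalized betweenness of each node: 1:6, 2:7/6, 3:0, 4:0, 5:7, 6:1/3, 7:0, 8:2, 9:25/3, 10:61/6.
10 has the largest value, 61/6, making it the main broker — the node through which the most shortest paths run.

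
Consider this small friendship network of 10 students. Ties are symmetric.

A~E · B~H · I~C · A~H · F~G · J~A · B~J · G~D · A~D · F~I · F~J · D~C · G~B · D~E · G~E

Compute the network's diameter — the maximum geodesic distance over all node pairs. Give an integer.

Eccentricity of each node (its greatest distance to any other): A:3, B:3, C:3, D:2, E:3, F:3, G:2, H:4, I:4, J:3.
The maximum eccentricity is 4, realized for instance by the pair H–I via H – B – J – F – I. So the diameter is 4.

4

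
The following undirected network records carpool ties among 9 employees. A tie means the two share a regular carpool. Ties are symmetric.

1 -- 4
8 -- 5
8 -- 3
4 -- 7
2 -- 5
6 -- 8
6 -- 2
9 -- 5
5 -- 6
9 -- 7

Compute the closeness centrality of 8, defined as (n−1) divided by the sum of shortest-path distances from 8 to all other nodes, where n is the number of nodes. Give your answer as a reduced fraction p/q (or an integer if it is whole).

Distances from 8: 1:5, 2:2, 3:1, 4:4, 5:1, 6:1, 7:3, 9:2. Sum = 19.
n = 9, so closeness = 8/19.

8/19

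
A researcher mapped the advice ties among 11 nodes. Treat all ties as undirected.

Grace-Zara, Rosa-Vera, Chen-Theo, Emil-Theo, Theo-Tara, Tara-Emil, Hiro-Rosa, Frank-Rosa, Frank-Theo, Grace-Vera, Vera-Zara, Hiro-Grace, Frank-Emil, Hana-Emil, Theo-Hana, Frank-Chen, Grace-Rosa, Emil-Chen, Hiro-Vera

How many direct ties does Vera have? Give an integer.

Vera is directly tied to Grace, Hiro, Rosa, and Zara. That is 4 neighbors, so the degree of Vera is 4.

4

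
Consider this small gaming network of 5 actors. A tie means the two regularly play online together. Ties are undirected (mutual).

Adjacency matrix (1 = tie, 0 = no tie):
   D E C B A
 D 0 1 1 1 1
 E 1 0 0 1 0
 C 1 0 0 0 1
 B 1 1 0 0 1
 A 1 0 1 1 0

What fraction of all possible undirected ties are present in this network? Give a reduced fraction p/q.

There are 7 edges and 5 nodes, so the maximum possible is C(5,2) = 10.
Density = 7/10.

7/10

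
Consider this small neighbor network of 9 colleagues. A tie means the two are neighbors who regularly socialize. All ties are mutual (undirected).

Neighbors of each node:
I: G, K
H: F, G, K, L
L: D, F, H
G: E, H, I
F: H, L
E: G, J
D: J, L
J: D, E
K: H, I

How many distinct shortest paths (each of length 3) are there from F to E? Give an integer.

1

The shortest distance is 3, and the only length-3 path is F–H–G–E. So there is exactly 1 shortest path.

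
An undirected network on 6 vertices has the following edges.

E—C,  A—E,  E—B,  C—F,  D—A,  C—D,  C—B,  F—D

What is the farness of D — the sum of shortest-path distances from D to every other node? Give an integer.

Distances from D: A:1, B:2, C:1, E:2, F:1.
Sum = 1 + 2 + 1 + 2 + 1 = 7.

7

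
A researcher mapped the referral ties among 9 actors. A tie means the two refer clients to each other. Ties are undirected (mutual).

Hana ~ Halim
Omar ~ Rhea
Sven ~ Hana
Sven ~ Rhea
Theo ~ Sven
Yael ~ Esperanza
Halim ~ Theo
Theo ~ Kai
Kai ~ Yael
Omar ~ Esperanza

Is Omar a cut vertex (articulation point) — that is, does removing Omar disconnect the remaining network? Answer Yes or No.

No

Even without Omar, every remaining node can still reach every other (the residual graph is connected), so Omar is not a cut vertex.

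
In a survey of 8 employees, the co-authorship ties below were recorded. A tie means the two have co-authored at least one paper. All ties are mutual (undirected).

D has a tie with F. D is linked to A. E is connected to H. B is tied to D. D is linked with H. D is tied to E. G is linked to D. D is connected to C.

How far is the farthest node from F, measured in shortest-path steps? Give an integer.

2

Distances from F: A:2, B:2, C:2, D:1, E:2, G:2, H:2.
The largest is 2 (to G, C, H, E, B, and A), so the eccentricity of F is 2.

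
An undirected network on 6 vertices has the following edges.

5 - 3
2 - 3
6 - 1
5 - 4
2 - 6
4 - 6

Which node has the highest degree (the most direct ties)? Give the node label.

6

Degrees — 1:1, 2:2, 3:2, 4:2, 5:2, 6:3.
The maximum is 3, attained only by 6.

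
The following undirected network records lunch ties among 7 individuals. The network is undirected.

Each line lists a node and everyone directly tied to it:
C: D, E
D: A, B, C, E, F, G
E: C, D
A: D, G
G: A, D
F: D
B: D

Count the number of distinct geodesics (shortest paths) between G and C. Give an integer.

1

The shortest distance is 2, and the only length-2 path is G–D–C. So there is exactly 1 shortest path.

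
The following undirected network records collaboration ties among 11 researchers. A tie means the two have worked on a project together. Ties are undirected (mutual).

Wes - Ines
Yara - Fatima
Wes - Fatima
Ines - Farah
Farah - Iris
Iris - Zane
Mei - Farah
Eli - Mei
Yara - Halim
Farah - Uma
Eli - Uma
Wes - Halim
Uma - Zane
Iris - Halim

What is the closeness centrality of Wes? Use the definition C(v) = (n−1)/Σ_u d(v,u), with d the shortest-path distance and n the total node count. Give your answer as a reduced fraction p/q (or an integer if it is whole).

5/11

Distances from Wes: Eli:4, Farah:2, Fatima:1, Halim:1, Ines:1, Iris:2, Mei:3, Uma:3, Yara:2, Zane:3. Sum = 22.
n = 11, so closeness = 10/22 = 5/11.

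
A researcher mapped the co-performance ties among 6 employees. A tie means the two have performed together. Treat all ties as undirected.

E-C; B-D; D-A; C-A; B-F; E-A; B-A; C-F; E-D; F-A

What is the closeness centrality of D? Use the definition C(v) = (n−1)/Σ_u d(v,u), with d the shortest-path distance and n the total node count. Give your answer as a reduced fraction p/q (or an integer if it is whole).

5/7

Distances from D: A:1, B:1, C:2, E:1, F:2. Sum = 7.
n = 6, so closeness = 5/7.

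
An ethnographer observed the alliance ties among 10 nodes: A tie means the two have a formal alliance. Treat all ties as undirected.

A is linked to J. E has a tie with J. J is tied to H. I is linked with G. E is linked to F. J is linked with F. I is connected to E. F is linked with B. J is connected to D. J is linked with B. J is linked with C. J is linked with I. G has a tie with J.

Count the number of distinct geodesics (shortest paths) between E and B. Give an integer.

The shortest distance is 2. The length-2 paths are: E–J–B; E–F–B.
That gives 2 distinct shortest paths.

2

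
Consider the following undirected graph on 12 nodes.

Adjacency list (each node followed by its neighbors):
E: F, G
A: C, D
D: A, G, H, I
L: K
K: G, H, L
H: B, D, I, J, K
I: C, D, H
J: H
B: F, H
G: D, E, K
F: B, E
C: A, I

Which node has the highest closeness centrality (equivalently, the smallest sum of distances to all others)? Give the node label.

H

Farness (sum of distances to all others) for each node — A:28, B:24, C:30, D:20, E:28, F:30, G:22, H:18, I:22, J:28, K:22, L:32.
The smallest farness is 18, for H, so H has the highest closeness.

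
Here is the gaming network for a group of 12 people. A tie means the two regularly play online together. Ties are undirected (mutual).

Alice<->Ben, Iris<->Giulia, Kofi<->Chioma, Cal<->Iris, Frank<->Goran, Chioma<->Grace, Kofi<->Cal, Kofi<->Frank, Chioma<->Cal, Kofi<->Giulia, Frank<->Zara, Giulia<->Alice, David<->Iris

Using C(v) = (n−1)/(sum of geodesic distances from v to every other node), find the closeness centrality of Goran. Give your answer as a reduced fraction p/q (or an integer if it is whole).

11/36

Distances from Goran: Alice:4, Ben:5, Cal:3, Chioma:3, David:5, Frank:1, Giulia:3, Grace:4, Iris:4, Kofi:2, Zara:2. Sum = 36.
n = 12, so closeness = 11/36.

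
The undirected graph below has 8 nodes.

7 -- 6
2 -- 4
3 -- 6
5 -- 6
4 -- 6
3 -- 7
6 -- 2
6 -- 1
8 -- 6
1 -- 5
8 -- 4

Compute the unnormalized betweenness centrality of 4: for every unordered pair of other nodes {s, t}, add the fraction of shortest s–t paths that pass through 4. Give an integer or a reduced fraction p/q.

1/2

Pairs whose geodesics pass through 4 — 2–8: 1/2.
All other pairs contribute 0.
Summing the contributions gives betweenness(4) = 1/2.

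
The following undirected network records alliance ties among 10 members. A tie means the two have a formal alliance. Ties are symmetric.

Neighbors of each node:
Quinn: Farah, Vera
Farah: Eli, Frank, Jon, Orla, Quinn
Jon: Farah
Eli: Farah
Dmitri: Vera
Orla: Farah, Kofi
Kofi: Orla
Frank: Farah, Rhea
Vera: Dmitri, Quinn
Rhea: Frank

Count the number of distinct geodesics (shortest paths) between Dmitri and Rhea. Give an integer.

The shortest distance is 5, and the only length-5 path is Dmitri–Vera–Quinn–Farah–Frank–Rhea. So there is exactly 1 shortest path.

1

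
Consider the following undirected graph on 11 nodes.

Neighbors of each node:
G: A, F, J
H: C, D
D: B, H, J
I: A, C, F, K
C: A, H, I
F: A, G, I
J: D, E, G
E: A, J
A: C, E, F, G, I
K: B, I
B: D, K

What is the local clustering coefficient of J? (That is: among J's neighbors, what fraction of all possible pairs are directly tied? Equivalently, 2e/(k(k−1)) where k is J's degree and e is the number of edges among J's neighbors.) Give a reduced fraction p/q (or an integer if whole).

J's neighbors: D, E, and G (k = 3).
Possible neighbor pairs: C(3,2) = 3. Edges among them: none → e = 0.
Clustering(J) = 0/3 = 0.

0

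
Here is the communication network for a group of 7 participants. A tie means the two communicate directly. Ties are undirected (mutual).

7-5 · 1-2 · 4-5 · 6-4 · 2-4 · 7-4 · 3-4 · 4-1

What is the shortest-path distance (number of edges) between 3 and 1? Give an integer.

2

One shortest route is 3 – 4 – 1, which uses 2 edges, and 3 and 1 are not directly tied, so nothing shorter exists. So d(3,1) = 2.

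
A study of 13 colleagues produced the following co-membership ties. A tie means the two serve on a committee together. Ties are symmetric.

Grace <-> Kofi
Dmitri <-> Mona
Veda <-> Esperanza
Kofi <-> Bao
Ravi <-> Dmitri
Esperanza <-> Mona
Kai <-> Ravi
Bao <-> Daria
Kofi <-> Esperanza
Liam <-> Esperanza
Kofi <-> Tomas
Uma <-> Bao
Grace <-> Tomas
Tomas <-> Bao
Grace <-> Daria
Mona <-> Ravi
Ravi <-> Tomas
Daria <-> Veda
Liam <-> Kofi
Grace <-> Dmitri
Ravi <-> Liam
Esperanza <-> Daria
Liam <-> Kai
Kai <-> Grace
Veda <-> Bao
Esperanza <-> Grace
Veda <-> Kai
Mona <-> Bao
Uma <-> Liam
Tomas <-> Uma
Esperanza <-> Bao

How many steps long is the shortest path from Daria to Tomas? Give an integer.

One shortest route is Daria – Bao – Tomas, which uses 2 edges, and Daria and Tomas are not directly tied, so nothing shorter exists. So d(Daria,Tomas) = 2.

2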